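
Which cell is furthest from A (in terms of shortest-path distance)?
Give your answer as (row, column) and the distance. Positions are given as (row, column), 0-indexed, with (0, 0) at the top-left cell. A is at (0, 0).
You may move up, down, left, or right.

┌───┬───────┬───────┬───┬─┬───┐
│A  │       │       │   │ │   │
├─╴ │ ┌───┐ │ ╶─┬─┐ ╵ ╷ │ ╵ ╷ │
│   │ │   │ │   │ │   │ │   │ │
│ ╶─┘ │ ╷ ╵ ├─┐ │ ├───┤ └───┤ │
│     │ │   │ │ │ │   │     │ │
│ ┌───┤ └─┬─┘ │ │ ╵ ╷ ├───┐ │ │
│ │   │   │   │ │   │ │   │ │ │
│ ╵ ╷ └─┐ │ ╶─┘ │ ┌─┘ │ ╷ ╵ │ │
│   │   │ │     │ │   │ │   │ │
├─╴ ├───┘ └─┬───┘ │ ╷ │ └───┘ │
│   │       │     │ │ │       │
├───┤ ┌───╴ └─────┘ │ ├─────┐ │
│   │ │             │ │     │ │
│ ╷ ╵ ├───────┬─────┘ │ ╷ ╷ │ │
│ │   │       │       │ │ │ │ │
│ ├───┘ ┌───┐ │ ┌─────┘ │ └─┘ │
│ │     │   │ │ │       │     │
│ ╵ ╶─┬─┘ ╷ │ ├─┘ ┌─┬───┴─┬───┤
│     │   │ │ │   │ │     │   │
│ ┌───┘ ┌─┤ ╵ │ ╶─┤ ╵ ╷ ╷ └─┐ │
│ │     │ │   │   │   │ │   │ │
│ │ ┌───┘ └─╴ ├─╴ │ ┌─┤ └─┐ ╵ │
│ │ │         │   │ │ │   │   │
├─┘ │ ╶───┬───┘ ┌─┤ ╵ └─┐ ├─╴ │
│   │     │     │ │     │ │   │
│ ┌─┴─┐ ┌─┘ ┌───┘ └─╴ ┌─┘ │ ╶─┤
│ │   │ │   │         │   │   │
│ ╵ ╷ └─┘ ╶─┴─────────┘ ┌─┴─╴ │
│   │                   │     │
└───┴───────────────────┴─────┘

Computing BFS distances from A to all cells:
Furthest cell: (2, 6)
Distance: 118 steps

Path from A to the furthest cell:

┌───┬───────┬───────┬───┬─┬───┐
│A ↓│↱ → → ↓│↓ ← ← ↰│↓ ↰│ │   │
├─╴ │ ┌───┐ │ ╶─┬─┐ ╵ ╷ │ ╵ ╷ │
│↓ ↲│↑│↓ ↰│↓│↳ ↓│ │↑ ↲│↑│   │ │
│ ╶─┘ │ ╷ ╵ ├─┐ │ ├───┤ └───┤ │
│↳ → ↑│↓│↑ ↲│B│↓│ │   │↑ ← ↰│ │
│ ┌───┤ └─┬─┘ │ │ ╵ ╷ ├───┐ │ │
│ │   │↳ ↓│↱ ↑│↓│   │ │↱ ↓│↑│ │
│ ╵ ╷ └─┐ │ ╶─┘ │ ┌─┘ │ ╷ ╵ │ │
│   │   │↓│↑ ← ↲│ │   │↑│↳ ↑│ │
├─╴ ├───┘ └─┬───┘ │ ╷ │ └───┘ │
│   │↓ ← ↲  │     │ │ │↑ ← ← ↰│
├───┤ ┌───╴ └─────┘ │ ├─────┐ │
│↓ ↰│↓│             │ │↱ ↓  │↑│
│ ╷ ╵ ├───────┬─────┘ │ ╷ ╷ │ │
│↓│↑ ↲│↱ → → ↓│       │↑│↓│ │↑│
│ ├───┘ ┌───┐ │ ┌─────┘ │ └─┘ │
│↓│↱ → ↑│↓ ↰│↓│ │↱ → → ↑│↳ → ↑│
│ ╵ ╶─┬─┘ ╷ │ ├─┘ ┌─┬───┴─┬───┤
│↳ ↑  │↓ ↲│↑│↓│↱ ↑│ │     │   │
│ ┌───┘ ┌─┤ ╵ │ ╶─┤ ╵ ╷ ╷ └─┐ │
│ │↓ ← ↲│ │↑ ↲│↑ ↰│   │ │   │ │
│ │ ┌───┘ └─╴ ├─╴ │ ┌─┤ └─┐ ╵ │
│ │↓│         │↱ ↑│ │ │   │   │
├─┘ │ ╶───┬───┘ ┌─┤ ╵ └─┐ ├─╴ │
│↓ ↲│     │↱ → ↑│ │     │ │   │
│ ┌─┴─┐ ┌─┘ ┌───┘ └─╴ ┌─┘ │ ╶─┤
│↓│↱ ↓│ │↱ ↑│         │   │   │
│ ╵ ╷ └─┘ ╶─┴─────────┘ ┌─┴─╴ │
│↳ ↑│↳ → ↑              │     │
└───┴───────────────────┴─────┘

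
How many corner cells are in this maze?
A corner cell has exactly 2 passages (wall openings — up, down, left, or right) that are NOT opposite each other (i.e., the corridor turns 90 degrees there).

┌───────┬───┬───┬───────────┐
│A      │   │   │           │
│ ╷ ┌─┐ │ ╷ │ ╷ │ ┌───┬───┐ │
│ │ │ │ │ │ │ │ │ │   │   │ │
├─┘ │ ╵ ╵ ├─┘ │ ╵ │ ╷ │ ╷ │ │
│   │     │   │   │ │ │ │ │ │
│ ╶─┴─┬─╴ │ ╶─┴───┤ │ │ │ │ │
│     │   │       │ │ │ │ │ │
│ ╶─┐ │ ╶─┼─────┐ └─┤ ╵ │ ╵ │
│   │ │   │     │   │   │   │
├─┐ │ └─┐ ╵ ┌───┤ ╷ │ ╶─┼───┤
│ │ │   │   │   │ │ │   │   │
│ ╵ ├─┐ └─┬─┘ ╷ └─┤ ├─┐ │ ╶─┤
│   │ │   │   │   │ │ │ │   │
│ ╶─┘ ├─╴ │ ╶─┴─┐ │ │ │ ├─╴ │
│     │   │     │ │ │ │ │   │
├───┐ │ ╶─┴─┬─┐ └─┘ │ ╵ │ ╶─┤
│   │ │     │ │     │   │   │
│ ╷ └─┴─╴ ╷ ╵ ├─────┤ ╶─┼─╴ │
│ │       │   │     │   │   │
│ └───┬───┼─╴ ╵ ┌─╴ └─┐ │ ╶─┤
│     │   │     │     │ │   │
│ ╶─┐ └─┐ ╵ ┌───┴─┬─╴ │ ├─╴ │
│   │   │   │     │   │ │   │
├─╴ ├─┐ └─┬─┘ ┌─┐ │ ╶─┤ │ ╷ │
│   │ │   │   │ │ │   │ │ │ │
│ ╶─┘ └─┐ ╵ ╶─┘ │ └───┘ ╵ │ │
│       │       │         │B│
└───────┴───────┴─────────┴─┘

Counting corner cells (2 non-opposite passages):
Total corners: 106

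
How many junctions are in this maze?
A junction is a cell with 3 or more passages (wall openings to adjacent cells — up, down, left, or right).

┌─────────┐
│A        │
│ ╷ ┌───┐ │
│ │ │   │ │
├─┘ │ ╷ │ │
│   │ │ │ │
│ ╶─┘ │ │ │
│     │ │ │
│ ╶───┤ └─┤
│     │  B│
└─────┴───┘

Checking each cell for number of passages:

Junctions found (3+ passages):
  (0, 1): 3 passages
  (3, 0): 3 passages
Total junctions: 2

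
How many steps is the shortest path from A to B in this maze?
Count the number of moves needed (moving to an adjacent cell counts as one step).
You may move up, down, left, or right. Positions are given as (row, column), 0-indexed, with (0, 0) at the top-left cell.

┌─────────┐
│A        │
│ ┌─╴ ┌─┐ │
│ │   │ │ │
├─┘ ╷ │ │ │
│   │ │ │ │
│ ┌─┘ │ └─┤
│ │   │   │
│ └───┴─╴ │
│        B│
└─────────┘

Using BFS to find shortest path:
Start: (0, 0), End: (4, 4)
Path found:
(0,0) → (0,1) → (0,2) → (1,2) → (1,1) → (2,1) → (2,0) → (3,0) → (4,0) → (4,1) → (4,2) → (4,3) → (4,4)
Number of steps: 12

Solution:

┌─────────┐
│A → ↓    │
│ ┌─╴ ┌─┐ │
│ │↓ ↲│ │ │
├─┘ ╷ │ │ │
│↓ ↲│ │ │ │
│ ┌─┘ │ └─┤
│↓│   │   │
│ └───┴─╴ │
│↳ → → → B│
└─────────┘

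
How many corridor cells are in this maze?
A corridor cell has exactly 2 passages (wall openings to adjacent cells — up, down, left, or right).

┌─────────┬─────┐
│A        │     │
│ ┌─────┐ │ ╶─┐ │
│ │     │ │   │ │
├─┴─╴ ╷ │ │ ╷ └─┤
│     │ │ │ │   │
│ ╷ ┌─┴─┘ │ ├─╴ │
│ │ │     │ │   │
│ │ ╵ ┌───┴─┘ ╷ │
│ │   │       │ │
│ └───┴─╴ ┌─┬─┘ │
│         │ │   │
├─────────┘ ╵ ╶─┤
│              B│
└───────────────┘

Counting cells with exactly 2 passages:
Total corridor cells: 40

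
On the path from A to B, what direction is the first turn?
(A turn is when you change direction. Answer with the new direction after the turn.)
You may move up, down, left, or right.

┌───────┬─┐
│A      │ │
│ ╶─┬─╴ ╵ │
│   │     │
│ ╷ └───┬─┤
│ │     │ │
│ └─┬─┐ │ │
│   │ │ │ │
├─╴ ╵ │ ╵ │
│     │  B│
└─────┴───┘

Directions: down, right, down, right, right, down, down, right
First turn direction: right

Solution:

┌───────┬─┐
│A      │ │
│ ╶─┬─╴ ╵ │
│↳ ↓│     │
│ ╷ └───┬─┤
│ │↳ → ↓│ │
│ └─┬─┐ │ │
│   │ │↓│ │
├─╴ ╵ │ ╵ │
│     │↳ B│
└─────┴───┘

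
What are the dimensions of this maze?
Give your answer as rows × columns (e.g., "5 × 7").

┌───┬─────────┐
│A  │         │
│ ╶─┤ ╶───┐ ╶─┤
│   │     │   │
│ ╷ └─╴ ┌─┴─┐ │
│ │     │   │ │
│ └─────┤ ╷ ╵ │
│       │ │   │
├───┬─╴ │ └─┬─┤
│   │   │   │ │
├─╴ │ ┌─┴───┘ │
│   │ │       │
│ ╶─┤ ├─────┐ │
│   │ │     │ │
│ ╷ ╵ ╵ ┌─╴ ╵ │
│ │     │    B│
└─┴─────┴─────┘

Counting the maze dimensions:
Rows (vertical): 8
Columns (horizontal): 7
Dimensions: 8 × 7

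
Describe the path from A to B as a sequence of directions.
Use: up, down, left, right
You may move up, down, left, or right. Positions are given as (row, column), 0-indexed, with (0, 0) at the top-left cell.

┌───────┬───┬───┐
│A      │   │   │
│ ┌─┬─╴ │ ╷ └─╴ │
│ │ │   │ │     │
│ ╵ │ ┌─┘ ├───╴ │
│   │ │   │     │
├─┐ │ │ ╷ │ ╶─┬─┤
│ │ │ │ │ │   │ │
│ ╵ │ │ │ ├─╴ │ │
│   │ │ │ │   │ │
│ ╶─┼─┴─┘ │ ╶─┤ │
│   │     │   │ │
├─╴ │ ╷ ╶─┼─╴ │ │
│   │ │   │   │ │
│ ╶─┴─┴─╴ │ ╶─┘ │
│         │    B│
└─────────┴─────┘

Finding the path and converting it to directions:
Path through cells: (0,0) → (1,0) → (2,0) → (2,1) → (3,1) → (4,1) → (4,0) → (5,0) → (5,1) → (6,1) → (6,0) → (7,0) → (7,1) → (7,2) → (7,3) → (7,4) → (6,4) → (6,3) → (5,3) → (5,4) → (4,4) → (3,4) → (2,4) → (1,4) → (0,4) → (0,5) → (1,5) → (1,6) → (1,7) → (2,7) → (2,6) → (2,5) → (3,5) → (3,6) → (4,6) → (4,5) → (5,5) → (5,6) → (6,6) → (6,5) → (7,5) → (7,6) → (7,7)
Directions: down, down, right, down, down, left, down, right, down, left, down, right, right, right, right, up, left, up, right, up, up, up, up, up, right, down, right, right, down, left, left, down, right, down, left, down, right, down, left, down, right, right

Solution:

┌───────┬───┬───┐
│A      │↱ ↓│   │
│ ┌─┬─╴ │ ╷ └─╴ │
│↓│ │   │↑│↳ → ↓│
│ ╵ │ ┌─┘ ├───╴ │
│↳ ↓│ │  ↑│↓ ← ↲│
├─┐ │ │ ╷ │ ╶─┬─┤
│ │↓│ │ │↑│↳ ↓│ │
│ ╵ │ │ │ ├─╴ │ │
│↓ ↲│ │ │↑│↓ ↲│ │
│ ╶─┼─┴─┘ │ ╶─┤ │
│↳ ↓│  ↱ ↑│↳ ↓│ │
├─╴ │ ╷ ╶─┼─╴ │ │
│↓ ↲│ │↑ ↰│↓ ↲│ │
│ ╶─┴─┴─╴ │ ╶─┘ │
│↳ → → → ↑│↳ → B│
└─────────┴─────┘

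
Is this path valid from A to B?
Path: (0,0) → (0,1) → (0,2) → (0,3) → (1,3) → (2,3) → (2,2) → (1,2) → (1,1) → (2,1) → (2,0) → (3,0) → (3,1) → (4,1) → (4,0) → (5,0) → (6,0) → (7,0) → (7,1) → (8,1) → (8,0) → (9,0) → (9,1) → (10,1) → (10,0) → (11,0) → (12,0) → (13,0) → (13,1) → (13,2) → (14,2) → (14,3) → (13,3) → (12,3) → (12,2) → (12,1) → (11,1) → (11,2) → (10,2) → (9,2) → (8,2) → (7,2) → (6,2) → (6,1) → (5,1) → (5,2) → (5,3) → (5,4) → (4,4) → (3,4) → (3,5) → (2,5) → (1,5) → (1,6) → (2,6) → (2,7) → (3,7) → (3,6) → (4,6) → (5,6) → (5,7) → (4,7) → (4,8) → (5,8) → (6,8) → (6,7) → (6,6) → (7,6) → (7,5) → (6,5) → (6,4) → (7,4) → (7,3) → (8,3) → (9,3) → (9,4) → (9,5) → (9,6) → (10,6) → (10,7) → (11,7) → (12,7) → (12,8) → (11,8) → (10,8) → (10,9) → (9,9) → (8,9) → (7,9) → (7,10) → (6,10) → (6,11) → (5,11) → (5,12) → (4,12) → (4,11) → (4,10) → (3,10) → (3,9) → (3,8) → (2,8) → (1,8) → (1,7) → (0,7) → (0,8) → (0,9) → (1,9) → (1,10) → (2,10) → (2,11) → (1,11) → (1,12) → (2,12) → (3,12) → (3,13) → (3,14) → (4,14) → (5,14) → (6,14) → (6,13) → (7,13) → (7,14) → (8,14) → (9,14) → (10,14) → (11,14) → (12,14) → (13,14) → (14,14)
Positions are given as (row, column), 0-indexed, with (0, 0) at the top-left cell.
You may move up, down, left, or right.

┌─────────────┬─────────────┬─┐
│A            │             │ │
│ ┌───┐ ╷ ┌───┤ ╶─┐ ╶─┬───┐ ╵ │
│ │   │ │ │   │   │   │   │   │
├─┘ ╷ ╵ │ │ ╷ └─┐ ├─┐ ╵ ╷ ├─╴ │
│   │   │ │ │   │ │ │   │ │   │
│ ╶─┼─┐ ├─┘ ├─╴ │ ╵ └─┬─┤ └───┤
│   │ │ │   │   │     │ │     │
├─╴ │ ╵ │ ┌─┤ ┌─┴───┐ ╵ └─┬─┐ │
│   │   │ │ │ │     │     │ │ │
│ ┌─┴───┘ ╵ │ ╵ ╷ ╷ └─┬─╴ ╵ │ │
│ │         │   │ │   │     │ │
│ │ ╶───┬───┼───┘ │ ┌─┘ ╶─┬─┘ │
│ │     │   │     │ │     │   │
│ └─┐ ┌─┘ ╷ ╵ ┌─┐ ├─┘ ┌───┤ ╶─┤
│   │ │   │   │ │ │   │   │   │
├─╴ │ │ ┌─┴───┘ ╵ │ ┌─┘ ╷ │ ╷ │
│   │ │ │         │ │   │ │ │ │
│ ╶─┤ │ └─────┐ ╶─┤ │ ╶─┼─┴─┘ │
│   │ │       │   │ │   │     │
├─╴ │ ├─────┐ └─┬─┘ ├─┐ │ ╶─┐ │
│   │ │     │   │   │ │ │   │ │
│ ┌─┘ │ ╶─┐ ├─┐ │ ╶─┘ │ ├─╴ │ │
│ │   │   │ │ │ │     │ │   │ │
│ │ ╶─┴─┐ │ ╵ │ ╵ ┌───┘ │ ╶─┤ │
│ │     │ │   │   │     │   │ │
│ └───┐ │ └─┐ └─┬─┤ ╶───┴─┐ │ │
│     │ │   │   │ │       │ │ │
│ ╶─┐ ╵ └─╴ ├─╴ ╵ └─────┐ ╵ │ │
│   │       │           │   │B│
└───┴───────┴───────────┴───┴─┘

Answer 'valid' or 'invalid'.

Checking path validity:
Result: All consecutive moves are passable.

valid

Correct solution:

┌─────────────┬─────────────┬─┐
│A → → ↓      │↱ → ↓        │ │
│ ┌───┐ ╷ ┌───┤ ╶─┐ ╶─┬───┐ ╵ │
│ │↓ ↰│↓│ │↱ ↓│↑ ↰│↳ ↓│↱ ↓│   │
├─┘ ╷ ╵ │ │ ╷ └─┐ ├─┐ ╵ ╷ ├─╴ │
│↓ ↲│↑ ↲│ │↑│↳ ↓│↑│ │↳ ↑│↓│   │
│ ╶─┼─┐ ├─┘ ├─╴ │ ╵ └─┬─┤ └───┤
│↳ ↓│ │ │↱ ↑│↓ ↲│↑ ← ↰│ │↳ → ↓│
├─╴ │ ╵ │ ┌─┤ ┌─┴───┐ ╵ └─┬─┐ │
│↓ ↲│   │↑│ │↓│↱ ↓  │↑ ← ↰│ │↓│
│ ┌─┴───┘ ╵ │ ╵ ╷ ╷ └─┬─╴ ╵ │ │
│↓│↱ → → ↑  │↳ ↑│↓│   │↱ ↑  │↓│
│ │ ╶───┬───┼───┘ │ ┌─┘ ╶─┬─┘ │
│↓│↑ ↰  │↓ ↰│↓ ← ↲│ │↱ ↑  │↓ ↲│
│ └─┐ ┌─┘ ╷ ╵ ┌─┐ ├─┘ ┌───┤ ╶─┤
│↳ ↓│↑│↓ ↲│↑ ↲│ │ │↱ ↑│   │↳ ↓│
├─╴ │ │ ┌─┴───┘ ╵ │ ┌─┘ ╷ │ ╷ │
│↓ ↲│↑│↓│         │↑│   │ │ │↓│
│ ╶─┤ │ └─────┐ ╶─┤ │ ╶─┼─┴─┘ │
│↳ ↓│↑│↳ → → ↓│   │↑│   │    ↓│
├─╴ │ ├─────┐ └─┬─┘ ├─┐ │ ╶─┐ │
│↓ ↲│↑│     │↳ ↓│↱ ↑│ │ │   │↓│
│ ┌─┘ │ ╶─┐ ├─┐ │ ╶─┘ │ ├─╴ │ │
│↓│↱ ↑│   │ │ │↓│↑    │ │   │↓│
│ │ ╶─┴─┐ │ ╵ │ ╵ ┌───┘ │ ╶─┤ │
│↓│↑ ← ↰│ │   │↳ ↑│     │   │↓│
│ └───┐ │ └─┐ └─┬─┤ ╶───┴─┐ │ │
│↳ → ↓│↑│   │   │ │       │ │↓│
│ ╶─┐ ╵ └─╴ ├─╴ ╵ └─────┐ ╵ │ │
│   │↳ ↑    │           │   │B│
└───┴───────┴───────────┴───┴─┘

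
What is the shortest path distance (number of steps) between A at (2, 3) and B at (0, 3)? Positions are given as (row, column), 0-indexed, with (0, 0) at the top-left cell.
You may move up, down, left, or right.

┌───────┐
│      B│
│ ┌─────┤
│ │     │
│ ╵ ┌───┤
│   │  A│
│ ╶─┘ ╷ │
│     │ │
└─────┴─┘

Finding path from (2, 3) to (0, 3):
Path: (2,3) → (2,2) → (3,2) → (3,1) → (3,0) → (2,0) → (1,0) → (0,0) → (0,1) → (0,2) → (0,3)
Distance: 10 steps

Solution:

┌───────┐
│↱ → → B│
│ ┌─────┤
│↑│     │
│ ╵ ┌───┤
│↑  │↓ A│
│ ╶─┘ ╷ │
│↑ ← ↲│ │
└─────┴─┘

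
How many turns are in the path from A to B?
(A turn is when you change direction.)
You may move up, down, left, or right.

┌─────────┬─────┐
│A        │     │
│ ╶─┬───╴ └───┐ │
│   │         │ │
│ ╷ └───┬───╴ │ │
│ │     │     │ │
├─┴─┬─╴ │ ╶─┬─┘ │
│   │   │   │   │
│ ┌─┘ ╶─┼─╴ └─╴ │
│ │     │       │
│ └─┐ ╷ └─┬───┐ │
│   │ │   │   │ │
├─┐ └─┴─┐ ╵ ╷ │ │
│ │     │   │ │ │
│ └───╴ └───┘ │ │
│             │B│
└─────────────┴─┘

Directions: right, right, right, right, down, right, right, down, left, left, down, right, down, right, right, down, down, down
Number of turns: 9

Solution:

┌─────────┬─────┐
│A → → → ↓│     │
│ ╶─┬───╴ └───┐ │
│   │    ↳ → ↓│ │
│ ╷ └───┬───╴ │ │
│ │     │↓ ← ↲│ │
├─┴─┬─╴ │ ╶─┬─┘ │
│   │   │↳ ↓│   │
│ ┌─┘ ╶─┼─╴ └─╴ │
│ │     │  ↳ → ↓│
│ └─┐ ╷ └─┬───┐ │
│   │ │   │   │↓│
├─┐ └─┴─┐ ╵ ╷ │ │
│ │     │   │ │↓│
│ └───╴ └───┘ │ │
│             │B│
└─────────────┴─┘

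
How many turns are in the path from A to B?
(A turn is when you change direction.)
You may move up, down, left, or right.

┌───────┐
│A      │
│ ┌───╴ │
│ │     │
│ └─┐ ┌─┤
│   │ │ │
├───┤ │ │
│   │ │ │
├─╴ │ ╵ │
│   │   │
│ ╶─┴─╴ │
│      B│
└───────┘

Directions: right, right, right, down, left, down, down, down, right, down
Number of turns: 5

Solution:

┌───────┐
│A → → ↓│
│ ┌───╴ │
│ │  ↓ ↲│
│ └─┐ ┌─┤
│   │↓│ │
├───┤ │ │
│   │↓│ │
├─╴ │ ╵ │
│   │↳ ↓│
│ ╶─┴─╴ │
│      B│
└───────┘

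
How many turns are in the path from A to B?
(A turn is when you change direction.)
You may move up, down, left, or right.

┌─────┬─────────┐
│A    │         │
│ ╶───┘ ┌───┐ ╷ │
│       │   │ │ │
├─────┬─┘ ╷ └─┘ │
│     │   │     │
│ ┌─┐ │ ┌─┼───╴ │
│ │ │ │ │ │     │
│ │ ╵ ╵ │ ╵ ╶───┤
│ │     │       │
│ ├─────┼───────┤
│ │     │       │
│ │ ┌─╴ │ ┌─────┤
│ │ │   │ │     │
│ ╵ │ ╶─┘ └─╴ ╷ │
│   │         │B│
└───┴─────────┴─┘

Directions: down, right, right, right, up, right, right, right, right, down, down, left, left, up, left, down, left, down, down, left, up, up, left, left, down, down, down, down, down, right, up, up, right, right, down, left, down, right, right, right, right, up, right, down
Number of turns: 24

Solution:

┌─────┬─────────┐
│A    │↱ → → → ↓│
│ ╶───┘ ┌───┐ ╷ │
│↳ → → ↑│↓ ↰│ │↓│
├─────┬─┘ ╷ └─┘ │
│↓ ← ↰│↓ ↲│↑ ← ↲│
│ ┌─┐ │ ┌─┼───╴ │
│↓│ │↑│↓│ │     │
│ │ ╵ ╵ │ ╵ ╶───┤
│↓│  ↑ ↲│       │
│ ├─────┼───────┤
│↓│↱ → ↓│       │
│ │ ┌─╴ │ ┌─────┤
│↓│↑│↓ ↲│ │  ↱ ↓│
│ ╵ │ ╶─┘ └─╴ ╷ │
│↳ ↑│↳ → → → ↑│B│
└───┴─────────┴─┘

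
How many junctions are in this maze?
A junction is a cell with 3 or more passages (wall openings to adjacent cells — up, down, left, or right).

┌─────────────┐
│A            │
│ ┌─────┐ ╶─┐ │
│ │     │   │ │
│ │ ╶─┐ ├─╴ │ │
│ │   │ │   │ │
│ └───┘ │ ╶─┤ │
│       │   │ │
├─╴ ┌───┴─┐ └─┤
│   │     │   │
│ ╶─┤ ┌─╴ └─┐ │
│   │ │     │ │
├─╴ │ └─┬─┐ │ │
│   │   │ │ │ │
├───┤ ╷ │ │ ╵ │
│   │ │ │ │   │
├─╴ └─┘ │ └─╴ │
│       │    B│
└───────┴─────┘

Checking each cell for number of passages:

Junctions found (3+ passages):
  (0, 4): 3 passages
  (3, 1): 3 passages
  (5, 4): 3 passages
  (6, 2): 3 passages
  (7, 6): 3 passages
  (8, 1): 3 passages
Total junctions: 6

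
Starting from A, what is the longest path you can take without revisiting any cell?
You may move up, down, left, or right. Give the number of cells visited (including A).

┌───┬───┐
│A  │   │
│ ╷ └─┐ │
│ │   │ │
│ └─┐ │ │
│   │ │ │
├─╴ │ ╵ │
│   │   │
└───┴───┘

Finding longest simple path using DFS:
Start: (0, 0)
Longest path visits 11 cells
Path: A → right → down → right → down → down → right → up → up → up → left

Solution:

┌───┬───┐
│A ↓│B ↰│
│ ╷ └─┐ │
│ │↳ ↓│↑│
│ └─┐ │ │
│   │↓│↑│
├─╴ │ ╵ │
│   │↳ ↑│
└───┴───┘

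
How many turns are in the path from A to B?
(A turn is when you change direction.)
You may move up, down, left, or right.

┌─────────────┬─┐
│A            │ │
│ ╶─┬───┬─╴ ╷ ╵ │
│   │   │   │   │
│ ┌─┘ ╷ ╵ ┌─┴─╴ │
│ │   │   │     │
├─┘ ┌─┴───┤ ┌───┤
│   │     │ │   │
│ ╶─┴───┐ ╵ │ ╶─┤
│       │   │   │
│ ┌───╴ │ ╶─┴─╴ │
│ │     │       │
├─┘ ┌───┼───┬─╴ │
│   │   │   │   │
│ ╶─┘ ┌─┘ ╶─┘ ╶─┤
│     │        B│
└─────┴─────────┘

Directions: right, right, right, right, right, right, down, right, down, left, left, down, down, left, down, right, right, right, down, left, down, right
Number of turns: 12

Solution:

┌─────────────┬─┐
│A → → → → → ↓│ │
│ ╶─┬───┬─╴ ╷ ╵ │
│   │   │   │↳ ↓│
│ ┌─┘ ╷ ╵ ┌─┴─╴ │
│ │   │   │↓ ← ↲│
├─┘ ┌─┴───┤ ┌───┤
│   │     │↓│   │
│ ╶─┴───┐ ╵ │ ╶─┤
│       │↓ ↲│   │
│ ┌───╴ │ ╶─┴─╴ │
│ │     │↳ → → ↓│
├─┘ ┌───┼───┬─╴ │
│   │   │   │↓ ↲│
│ ╶─┘ ┌─┘ ╶─┘ ╶─┤
│     │      ↳ B│
└─────┴─────────┘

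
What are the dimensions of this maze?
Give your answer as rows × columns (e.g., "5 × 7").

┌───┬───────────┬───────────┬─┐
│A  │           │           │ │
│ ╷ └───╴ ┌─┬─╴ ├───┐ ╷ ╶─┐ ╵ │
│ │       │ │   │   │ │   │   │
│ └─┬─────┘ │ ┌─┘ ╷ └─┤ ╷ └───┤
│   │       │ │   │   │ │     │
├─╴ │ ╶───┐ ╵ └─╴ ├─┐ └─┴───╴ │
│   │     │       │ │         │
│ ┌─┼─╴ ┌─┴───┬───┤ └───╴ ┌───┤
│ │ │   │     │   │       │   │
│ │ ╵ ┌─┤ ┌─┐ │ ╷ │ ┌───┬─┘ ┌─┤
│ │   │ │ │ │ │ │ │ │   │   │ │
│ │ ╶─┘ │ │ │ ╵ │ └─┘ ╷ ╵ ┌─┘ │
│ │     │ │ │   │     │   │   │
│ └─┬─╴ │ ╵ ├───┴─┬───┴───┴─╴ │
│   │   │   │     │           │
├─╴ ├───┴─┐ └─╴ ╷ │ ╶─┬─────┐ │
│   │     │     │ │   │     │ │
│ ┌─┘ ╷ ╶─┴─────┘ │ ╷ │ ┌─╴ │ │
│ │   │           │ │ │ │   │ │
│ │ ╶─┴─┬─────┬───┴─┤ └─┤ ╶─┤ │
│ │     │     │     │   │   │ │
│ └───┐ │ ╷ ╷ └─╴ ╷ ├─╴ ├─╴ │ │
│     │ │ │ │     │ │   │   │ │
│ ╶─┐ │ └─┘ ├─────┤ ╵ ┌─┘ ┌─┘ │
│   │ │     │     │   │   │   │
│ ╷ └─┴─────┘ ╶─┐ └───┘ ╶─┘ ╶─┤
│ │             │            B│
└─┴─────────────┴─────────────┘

Counting the maze dimensions:
Rows (vertical): 14
Columns (horizontal): 15
Dimensions: 14 × 15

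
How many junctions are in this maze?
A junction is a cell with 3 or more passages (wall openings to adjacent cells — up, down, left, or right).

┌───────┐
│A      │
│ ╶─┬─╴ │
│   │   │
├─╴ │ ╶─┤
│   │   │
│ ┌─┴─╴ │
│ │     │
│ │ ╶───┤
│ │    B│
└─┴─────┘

Checking each cell for number of passages:

Junctions found (3+ passages):
Total junctions: 0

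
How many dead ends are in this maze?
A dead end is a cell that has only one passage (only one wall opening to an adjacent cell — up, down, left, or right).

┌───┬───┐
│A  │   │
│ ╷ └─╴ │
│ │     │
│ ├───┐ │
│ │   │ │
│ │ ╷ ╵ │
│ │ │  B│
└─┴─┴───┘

Checking each cell for number of passages:

Dead ends found at positions:
  (0, 2)
  (3, 0)
  (3, 1)
Total dead ends: 3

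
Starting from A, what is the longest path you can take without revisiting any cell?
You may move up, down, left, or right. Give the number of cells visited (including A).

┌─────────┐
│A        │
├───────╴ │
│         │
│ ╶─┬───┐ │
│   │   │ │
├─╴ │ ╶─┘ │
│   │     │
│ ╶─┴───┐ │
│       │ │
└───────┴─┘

Finding longest simple path using DFS:
Start: (0, 0)
Longest path visits 18 cells
Path: A → right → right → right → right → down → left → left → left → left → down → right → down → left → down → right → right → right

Solution:

┌─────────┐
│A → → → ↓│
├───────╴ │
│↓ ← ← ← ↲│
│ ╶─┬───┐ │
│↳ ↓│   │ │
├─╴ │ ╶─┘ │
│↓ ↲│     │
│ ╶─┴───┐ │
│↳ → → B│ │
└───────┴─┘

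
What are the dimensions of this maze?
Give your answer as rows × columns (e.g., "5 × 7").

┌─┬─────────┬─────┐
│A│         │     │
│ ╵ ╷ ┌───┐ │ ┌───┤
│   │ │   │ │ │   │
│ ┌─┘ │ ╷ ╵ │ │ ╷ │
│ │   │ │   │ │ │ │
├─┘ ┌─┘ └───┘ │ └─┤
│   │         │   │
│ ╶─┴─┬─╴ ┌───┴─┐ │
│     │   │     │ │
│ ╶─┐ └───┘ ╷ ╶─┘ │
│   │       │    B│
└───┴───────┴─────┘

Counting the maze dimensions:
Rows (vertical): 6
Columns (horizontal): 9
Dimensions: 6 × 9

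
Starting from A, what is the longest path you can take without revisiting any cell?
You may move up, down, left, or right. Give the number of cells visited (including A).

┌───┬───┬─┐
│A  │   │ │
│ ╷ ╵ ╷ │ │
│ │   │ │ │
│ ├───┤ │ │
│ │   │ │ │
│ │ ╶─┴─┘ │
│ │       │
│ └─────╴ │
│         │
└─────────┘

Finding longest simple path using DFS:
Start: (0, 0)
Longest path visits 15 cells
Path: A → down → down → down → down → right → right → right → right → up → left → left → left → up → right

Solution:

┌───┬───┬─┐
│A  │   │ │
│ ╷ ╵ ╷ │ │
│↓│   │ │ │
│ ├───┤ │ │
│↓│↱ B│ │ │
│ │ ╶─┴─┘ │
│↓│↑ ← ← ↰│
│ └─────╴ │
│↳ → → → ↑│
└─────────┘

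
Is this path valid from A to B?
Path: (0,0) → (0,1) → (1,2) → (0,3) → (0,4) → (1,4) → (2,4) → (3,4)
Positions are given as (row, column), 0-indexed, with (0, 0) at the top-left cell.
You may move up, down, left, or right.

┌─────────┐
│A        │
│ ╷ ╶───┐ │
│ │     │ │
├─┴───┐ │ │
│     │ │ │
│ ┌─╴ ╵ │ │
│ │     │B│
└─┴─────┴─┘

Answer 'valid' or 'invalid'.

Checking path validity:
Result: Invalid move at step 2: cannot move from (0, 1) to (1, 2).

invalid

Correct solution:

┌─────────┐
│A → → → ↓│
│ ╷ ╶───┐ │
│ │     │↓│
├─┴───┐ │ │
│     │ │↓│
│ ┌─╴ ╵ │ │
│ │     │B│
└─┴─────┴─┘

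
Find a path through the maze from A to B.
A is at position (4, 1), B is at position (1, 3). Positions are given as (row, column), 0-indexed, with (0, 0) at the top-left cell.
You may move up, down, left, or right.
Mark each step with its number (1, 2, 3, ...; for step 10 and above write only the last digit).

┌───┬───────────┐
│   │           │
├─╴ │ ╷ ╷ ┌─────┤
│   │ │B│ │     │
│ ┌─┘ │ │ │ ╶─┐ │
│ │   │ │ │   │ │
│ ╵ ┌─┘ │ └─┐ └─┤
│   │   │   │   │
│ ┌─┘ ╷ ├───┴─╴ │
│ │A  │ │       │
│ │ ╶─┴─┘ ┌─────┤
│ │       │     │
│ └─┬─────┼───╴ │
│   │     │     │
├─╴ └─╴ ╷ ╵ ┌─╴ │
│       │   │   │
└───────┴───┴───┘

Finding the shortest path from (4, 1) to (1, 3):
Path length: 5 steps
Directions: right → up → right → up → up

Solution:

┌───┬───────────┐
│   │           │
├─╴ │ ╷ ╷ ┌─────┤
│   │ │B│ │     │
│ ┌─┘ │ │ │ ╶─┐ │
│ │   │4│ │   │ │
│ ╵ ┌─┘ │ └─┐ └─┤
│   │2 3│   │   │
│ ┌─┘ ╷ ├───┴─╴ │
│ │A 1│ │       │
│ │ ╶─┴─┘ ┌─────┤
│ │       │     │
│ └─┬─────┼───╴ │
│   │     │     │
├─╴ └─╴ ╷ ╵ ┌─╴ │
│       │   │   │
└───────┴───┴───┘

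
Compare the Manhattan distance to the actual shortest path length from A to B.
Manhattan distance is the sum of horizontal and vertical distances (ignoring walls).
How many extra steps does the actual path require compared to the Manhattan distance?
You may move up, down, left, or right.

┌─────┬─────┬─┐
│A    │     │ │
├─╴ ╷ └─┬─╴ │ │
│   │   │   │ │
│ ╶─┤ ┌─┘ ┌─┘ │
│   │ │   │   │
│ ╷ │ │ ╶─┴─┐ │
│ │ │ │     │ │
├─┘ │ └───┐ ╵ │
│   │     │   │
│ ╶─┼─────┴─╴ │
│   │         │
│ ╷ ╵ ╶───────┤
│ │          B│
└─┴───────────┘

Manhattan distance: |6 - 0| + |6 - 0| = 12
Actual path length: 16
Extra steps: 16 - 12 = 4

Solution:

┌─────┬─────┬─┐
│A ↓  │     │ │
├─╴ ╷ └─┬─╴ │ │
│↓ ↲│   │   │ │
│ ╶─┤ ┌─┘ ┌─┘ │
│↳ ↓│ │   │   │
│ ╷ │ │ ╶─┴─┐ │
│ │↓│ │     │ │
├─┘ │ └───┐ ╵ │
│↓ ↲│     │   │
│ ╶─┼─────┴─╴ │
│↳ ↓│         │
│ ╷ ╵ ╶───────┤
│ │↳ → → → → B│
└─┴───────────┘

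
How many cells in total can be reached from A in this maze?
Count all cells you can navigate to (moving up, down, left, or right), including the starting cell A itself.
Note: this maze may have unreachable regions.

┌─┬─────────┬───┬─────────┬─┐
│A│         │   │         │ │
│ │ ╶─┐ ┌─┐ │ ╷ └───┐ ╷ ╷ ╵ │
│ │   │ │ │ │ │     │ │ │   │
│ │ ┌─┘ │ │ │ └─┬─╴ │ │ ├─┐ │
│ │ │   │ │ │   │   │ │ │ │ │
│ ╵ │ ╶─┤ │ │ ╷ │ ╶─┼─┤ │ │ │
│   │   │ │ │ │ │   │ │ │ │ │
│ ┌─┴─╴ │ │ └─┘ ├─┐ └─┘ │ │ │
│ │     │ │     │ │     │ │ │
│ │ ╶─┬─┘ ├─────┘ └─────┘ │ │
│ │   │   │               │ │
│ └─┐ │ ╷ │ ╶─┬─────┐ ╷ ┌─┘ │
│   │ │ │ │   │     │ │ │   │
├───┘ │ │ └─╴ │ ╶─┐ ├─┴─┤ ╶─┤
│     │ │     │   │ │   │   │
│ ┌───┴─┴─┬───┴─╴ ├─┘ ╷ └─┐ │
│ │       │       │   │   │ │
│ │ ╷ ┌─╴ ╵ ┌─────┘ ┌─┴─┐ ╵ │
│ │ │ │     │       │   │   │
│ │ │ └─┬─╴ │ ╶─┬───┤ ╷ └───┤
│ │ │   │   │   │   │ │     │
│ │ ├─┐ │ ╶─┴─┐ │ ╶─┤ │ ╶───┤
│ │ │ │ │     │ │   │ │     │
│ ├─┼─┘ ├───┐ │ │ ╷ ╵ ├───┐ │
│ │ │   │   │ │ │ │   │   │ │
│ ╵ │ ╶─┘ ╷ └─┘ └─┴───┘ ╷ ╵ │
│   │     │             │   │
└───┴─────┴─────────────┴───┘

Using BFS/flood-fill to find all reachable cells from A:
Maze size: 14 × 14 = 196 total cells
30 cell(s) are walled off and cannot be reached from A.
Reachable cells: 166

Reachable region (· marks reachable cells):

┌─┬─────────┬───┬─────────┬─┐
│A│· · · · ·│· ·│· · · · ·│·│
│ │ ╶─┐ ┌─┐ │ ╷ └───┐ ╷ ╷ ╵ │
│·│· ·│·│ │·│·│· · ·│·│·│· ·│
│ │ ┌─┘ │ │ │ └─┬─╴ │ │ ├─┐ │
│·│·│· ·│ │·│· ·│· ·│·│·│ │·│
│ ╵ │ ╶─┤ │ │ ╷ │ ╶─┼─┤ │ │ │
│· ·│· ·│ │·│·│·│· ·│ │·│ │·│
│ ┌─┴─╴ │ │ └─┘ ├─┐ └─┘ │ │ │
│·│· · ·│ │· · ·│ │· · ·│ │·│
│ │ ╶─┬─┘ ├─────┘ └─────┘ │ │
│·│· ·│   │               │·│
│ └─┐ │ ╷ │ ╶─┬─────┐ ╷ ┌─┘ │
│· ·│·│ │ │   │· · ·│ │ │· ·│
├───┘ │ │ └─╴ │ ╶─┐ ├─┴─┤ ╶─┤
│· · ·│ │     │· ·│·│· ·│· ·│
│ ┌───┴─┴─┬───┴─╴ ├─┘ ╷ └─┐ │
│·│· · · ·│· · · ·│· ·│· ·│·│
│ │ ╷ ┌─╴ ╵ ┌─────┘ ┌─┴─┐ ╵ │
│·│·│·│· · ·│· · · ·│· ·│· ·│
│ │ │ └─┬─╴ │ ╶─┬───┤ ╷ └───┤
│·│·│· ·│· ·│· ·│· ·│·│· · ·│
│ │ ├─┐ │ ╶─┴─┐ │ ╶─┤ │ ╶───┤
│·│·│ │·│· · ·│·│· ·│·│· · ·│
│ ├─┼─┘ ├───┐ │ │ ╷ ╵ ├───┐ │
│·│·│· ·│· ·│·│·│·│· ·│· ·│·│
│ ╵ │ ╶─┘ ╷ └─┘ └─┴───┘ ╷ ╵ │
│· ·│· · ·│· · · · · · ·│· ·│
└───┴─────┴─────────────┴───┘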